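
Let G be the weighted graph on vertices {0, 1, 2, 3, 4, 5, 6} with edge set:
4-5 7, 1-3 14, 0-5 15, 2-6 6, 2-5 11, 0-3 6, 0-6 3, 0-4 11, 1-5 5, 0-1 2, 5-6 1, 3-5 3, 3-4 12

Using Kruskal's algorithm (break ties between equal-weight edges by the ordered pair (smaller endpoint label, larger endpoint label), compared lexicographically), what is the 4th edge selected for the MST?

Kruskal's algorithm — process edges by increasing weight (ties by edge label):
5-6 (1): add. Components now {0} {1} {2} {3} {4} {5,6}
0-1 (2): add. Components now {0,1} {2} {3} {4} {5,6}
0-6 (3): add. Components now {0,1,5,6} {2} {3} {4}
3-5 (3): add. Components now {0,1,3,5,6} {2} {4}
1-5 (5): skip — 1 and 5 already connected.
0-3 (6): skip — 0 and 3 already connected.
2-6 (6): add. Components now {0,1,2,3,5,6} {4}
4-5 (7): add. Components now {0,1,2,3,4,5,6}
The 4th edge added is 3-5.

3-5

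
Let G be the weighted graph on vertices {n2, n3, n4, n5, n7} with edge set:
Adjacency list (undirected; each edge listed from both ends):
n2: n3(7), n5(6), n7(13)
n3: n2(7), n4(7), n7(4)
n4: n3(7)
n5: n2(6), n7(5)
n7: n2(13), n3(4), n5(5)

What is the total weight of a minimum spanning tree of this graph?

Kruskal: consider edges lightest-first.
n3 n7 (4): add. Components now {n5} {n3,n7} {n2} {n4}
n5 n7 (5): add. Components now {n3,n5,n7} {n2} {n4}
n2 n5 (6): add. Components now {n2,n3,n5,n7} {n4}
n2 n3 (7): skip — n3 and n2 already connected.
n3 n4 (7): add. Components now {n2,n3,n4,n5,n7}
MST edges: n3 n7, n5 n7, n2 n5, n3 n4; total weight 4+5+6+7 = 22.

22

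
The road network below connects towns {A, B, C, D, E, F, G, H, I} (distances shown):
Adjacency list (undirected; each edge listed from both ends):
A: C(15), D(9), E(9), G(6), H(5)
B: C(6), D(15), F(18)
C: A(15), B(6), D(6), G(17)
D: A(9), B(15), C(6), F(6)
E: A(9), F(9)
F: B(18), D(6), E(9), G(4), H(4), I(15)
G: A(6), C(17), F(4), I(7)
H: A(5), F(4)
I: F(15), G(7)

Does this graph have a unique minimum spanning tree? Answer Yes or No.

No

Kruskal: consider edges lightest-first.
F—G (4): add — endpoints in different components.
F—H (4): add — endpoints in different components.
A—H (5): add — endpoints in different components.
A—G (6): skip — A and G already connected.
B—C (6): add — endpoints in different components.
C—D (6): add — endpoints in different components.
D—F (6): add — endpoints in different components.
G—I (7): add — endpoints in different components.
A—D (9): skip — A and D already connected.
A—E (9): add — endpoints in different components.
Non-tree edge E—F has weight 9, equal to the heaviest edge on its tree cycle — swapping gives another MST of the same weight. Not unique.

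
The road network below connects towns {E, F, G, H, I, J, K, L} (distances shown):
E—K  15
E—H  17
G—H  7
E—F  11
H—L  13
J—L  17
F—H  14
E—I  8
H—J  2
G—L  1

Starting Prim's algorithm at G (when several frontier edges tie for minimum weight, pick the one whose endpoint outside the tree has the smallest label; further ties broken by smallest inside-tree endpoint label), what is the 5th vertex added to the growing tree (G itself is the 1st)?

Prim's algorithm from G:
Step 1: frontier [G—L 1, G—H 7] → take G—L (1); add L.
Step 2: frontier [G—H 7, H—L 13, J—L 17] → take G—H (7); add H.
Step 3: frontier [H—J 2, F—H 14, E—H 17, J—L 17] → take H—J (2); add J.
Step 4: frontier [F—H 14, E—H 17] → take F—H (14); add F.
Step 5: frontier [E—F 11, E—H 17] → take E—F (11); add E.
Step 6: frontier [E—I 8, E—K 15] → take E—I (8); add I.
Step 7: frontier [E—K 15] → take E—K (15); add K.
Vertex order: G, L, H, J, F, E, I, K. The 5th vertex is F.

F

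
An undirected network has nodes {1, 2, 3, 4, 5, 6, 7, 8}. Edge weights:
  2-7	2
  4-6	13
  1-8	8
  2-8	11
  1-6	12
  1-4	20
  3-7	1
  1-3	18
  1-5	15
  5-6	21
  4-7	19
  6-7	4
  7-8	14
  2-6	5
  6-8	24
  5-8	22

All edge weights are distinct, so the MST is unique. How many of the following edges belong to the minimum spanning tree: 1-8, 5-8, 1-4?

1

Sort edges by weight, then run Kruskal:
3-7 (1): add — endpoints in different components.
2-7 (2): add — endpoints in different components.
6-7 (4): add — endpoints in different components.
2-6 (5): skip — 2 and 6 already connected.
1-8 (8): add — endpoints in different components.
2-8 (11): add — endpoints in different components.
1-6 (12): skip — 1 and 6 already connected.
4-6 (13): add — endpoints in different components.
7-8 (14): skip — 7 and 8 already connected.
1-5 (15): add — endpoints in different components.
MST edge set: {3-7, 2-7, 6-7, 1-8, 2-8, 4-6, 1-5}.
Of the listed edges, {1-8} are in the MST → 1.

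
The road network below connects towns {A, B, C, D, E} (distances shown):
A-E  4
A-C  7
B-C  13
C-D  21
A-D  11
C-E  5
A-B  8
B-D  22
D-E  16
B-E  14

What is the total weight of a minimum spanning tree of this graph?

28

Prim, starting at C.
Step 1: cheapest edge leaving the tree is C-E (5); add E.
Step 2: cheapest edge leaving the tree is A-E (4); add A.
Step 3: cheapest edge leaving the tree is A-B (8); add B.
Step 4: cheapest edge leaving the tree is A-D (11); add D.
MST edges: C-E, A-E, A-B, A-D; total weight 5+4+8+11 = 28.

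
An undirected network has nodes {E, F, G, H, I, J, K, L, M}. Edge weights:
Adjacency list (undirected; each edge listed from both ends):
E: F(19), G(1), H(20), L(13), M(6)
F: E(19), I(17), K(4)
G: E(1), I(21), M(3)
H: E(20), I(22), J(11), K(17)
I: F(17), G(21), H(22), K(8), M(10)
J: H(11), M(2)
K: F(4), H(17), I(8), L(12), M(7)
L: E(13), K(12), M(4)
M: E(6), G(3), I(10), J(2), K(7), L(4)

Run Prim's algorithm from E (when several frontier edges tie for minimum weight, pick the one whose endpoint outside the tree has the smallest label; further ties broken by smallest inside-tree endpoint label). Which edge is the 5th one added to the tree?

Prim, starting at E.
Step 1: cheapest edge leaving the tree is E-G (1); add G.
Step 2: cheapest edge leaving the tree is G-M (3); add M.
Step 3: cheapest edge leaving the tree is J-M (2); add J.
Step 4: cheapest edge leaving the tree is L-M (4); add L.
Step 5: cheapest edge leaving the tree is K-M (7); add K.
Step 6: cheapest edge leaving the tree is F-K (4); add F.
Step 7: cheapest edge leaving the tree is I-K (8); add I.
Step 8: cheapest edge leaving the tree is H-J (11); add H.
The 5th edge added is K-M.

K-M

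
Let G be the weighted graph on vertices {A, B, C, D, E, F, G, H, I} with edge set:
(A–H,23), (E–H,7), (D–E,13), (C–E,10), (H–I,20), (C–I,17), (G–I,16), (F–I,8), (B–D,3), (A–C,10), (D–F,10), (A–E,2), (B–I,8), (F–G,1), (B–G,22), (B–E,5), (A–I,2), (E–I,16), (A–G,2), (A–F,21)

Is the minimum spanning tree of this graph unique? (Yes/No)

Sort edges by weight, then run Kruskal:
F–G (1): add — endpoints in different components.
A–E (2): add — endpoints in different components.
A–G (2): add — endpoints in different components.
A–I (2): add — endpoints in different components.
B–D (3): add — endpoints in different components.
B–E (5): add — endpoints in different components.
E–H (7): add — endpoints in different components.
B–I (8): skip — B and I already connected.
F–I (8): skip — F and I already connected.
A–C (10): add — endpoints in different components.
Non-tree edge C–E has weight 10, equal to the heaviest edge on its tree cycle — swapping gives another MST of the same weight. Not unique.

No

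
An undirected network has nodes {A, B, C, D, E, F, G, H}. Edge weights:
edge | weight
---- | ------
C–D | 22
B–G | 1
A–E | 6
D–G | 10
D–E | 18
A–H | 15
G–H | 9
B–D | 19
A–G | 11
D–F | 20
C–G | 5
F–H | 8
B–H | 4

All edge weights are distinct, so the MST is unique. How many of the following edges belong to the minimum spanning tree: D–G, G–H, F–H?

2

Kruskal: consider edges lightest-first.
B–G (1): add — endpoints in different components.
B–H (4): add — endpoints in different components.
C–G (5): add — endpoints in different components.
A–E (6): add — endpoints in different components.
F–H (8): add — endpoints in different components.
G–H (9): skip — G and H already connected.
D–G (10): add — endpoints in different components.
A–G (11): add — endpoints in different components.
MST edge set: {B–G, B–H, C–G, A–E, F–H, D–G, A–G}.
Of the listed edges, {D–G, F–H} are in the MST → 2.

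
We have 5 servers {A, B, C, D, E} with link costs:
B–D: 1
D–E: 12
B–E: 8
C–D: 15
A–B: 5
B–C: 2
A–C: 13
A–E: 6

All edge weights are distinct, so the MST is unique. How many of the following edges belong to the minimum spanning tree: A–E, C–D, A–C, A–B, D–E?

Sort edges by weight, then run Kruskal:
B–D (1): add. Components now {A} {B,D} {C} {E}
B–C (2): add. Components now {A} {B,C,D} {E}
A–B (5): add. Components now {A,B,C,D} {E}
A–E (6): add. Components now {A,B,C,D,E}
MST edge set: {B–D, B–C, A–B, A–E}.
Of the listed edges, {A–E, A–B} are in the MST → 2.

2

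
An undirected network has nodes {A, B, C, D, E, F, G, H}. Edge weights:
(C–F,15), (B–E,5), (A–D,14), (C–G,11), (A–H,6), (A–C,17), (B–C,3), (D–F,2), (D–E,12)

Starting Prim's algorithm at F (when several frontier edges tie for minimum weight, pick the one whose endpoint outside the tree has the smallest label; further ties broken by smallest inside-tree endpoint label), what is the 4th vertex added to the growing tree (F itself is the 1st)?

B

Prim's algorithm from F:
Step 1: frontier [D–F 2, C–F 15] → take D–F (2); add D.
Step 2: frontier [D–E 12, A–D 14, C–F 15] → take D–E (12); add E.
Step 3: frontier [A–D 14, B–E 5, C–F 15] → take B–E (5); add B.
Step 4: frontier [B–C 3, A–D 14, C–F 15] → take B–C (3); add C.
Step 5: frontier [C–G 11, A–C 17, A–D 14] → take C–G (11); add G.
Step 6: frontier [A–C 17, A–D 14] → take A–D (14); add A.
Step 7: frontier [A–H 6] → take A–H (6); add H.
Vertex order: F, D, E, B, C, G, A, H. The 4th vertex is B.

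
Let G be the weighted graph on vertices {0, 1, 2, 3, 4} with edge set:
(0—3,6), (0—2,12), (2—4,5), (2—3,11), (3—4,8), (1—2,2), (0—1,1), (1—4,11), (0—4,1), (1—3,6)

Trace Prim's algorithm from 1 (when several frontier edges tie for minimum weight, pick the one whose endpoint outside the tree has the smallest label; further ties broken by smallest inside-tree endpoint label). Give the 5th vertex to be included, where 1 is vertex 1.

Prim, starting at 1.
Step 1: frontier [0—1 1, 1—2 2, 1—3 6, 1—4 11] → take 0—1 (1); add 0.
Step 2: frontier [0—4 1, 0—3 6, 0—2 12, 1—2 2, 1—3 6, 1—4 11] → take 0—4 (1); add 4.
Step 3: frontier [0—3 6, 0—2 12, 1—2 2, 1—3 6, 2—4 5, 3—4 8] → take 1—2 (2); add 2.
Step 4: frontier [0—3 6, 1—3 6, 2—3 11, 3—4 8] → take 0—3 (6); add 3.
Vertex order: 1, 0, 4, 2, 3. The 5th vertex is 3.

3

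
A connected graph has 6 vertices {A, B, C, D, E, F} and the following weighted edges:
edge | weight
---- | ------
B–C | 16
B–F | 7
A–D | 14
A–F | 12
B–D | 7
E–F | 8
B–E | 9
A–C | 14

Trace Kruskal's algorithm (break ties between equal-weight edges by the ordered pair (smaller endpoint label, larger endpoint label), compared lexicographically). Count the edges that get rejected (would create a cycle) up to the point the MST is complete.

1

Sort edges by weight, then run Kruskal:
B–D (7): add. Components now {A} {B,D} {C} {E} {F}
B–F (7): add. Components now {A} {B,D,F} {C} {E}
E–F (8): add. Components now {A} {B,D,E,F} {C}
B–E (9): skip — B and E already connected.
A–F (12): add. Components now {A,B,D,E,F} {C}
A–C (14): add. Components now {A,B,C,D,E,F}
Edges rejected before the tree was complete: 1.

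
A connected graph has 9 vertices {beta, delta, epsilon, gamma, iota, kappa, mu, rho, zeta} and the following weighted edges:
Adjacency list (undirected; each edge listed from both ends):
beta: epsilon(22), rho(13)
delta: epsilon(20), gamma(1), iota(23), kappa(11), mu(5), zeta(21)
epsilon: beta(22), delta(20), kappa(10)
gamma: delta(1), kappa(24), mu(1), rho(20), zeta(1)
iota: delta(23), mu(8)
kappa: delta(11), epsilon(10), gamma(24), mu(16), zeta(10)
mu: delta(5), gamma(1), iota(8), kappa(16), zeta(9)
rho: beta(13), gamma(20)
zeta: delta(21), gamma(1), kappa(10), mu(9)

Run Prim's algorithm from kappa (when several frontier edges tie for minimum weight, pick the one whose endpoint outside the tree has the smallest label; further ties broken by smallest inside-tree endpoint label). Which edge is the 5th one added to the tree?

gamma-mu

Prim's algorithm from kappa:
Step 1: cheapest edge leaving the tree is epsilon—kappa (10); add epsilon.
Step 2: cheapest edge leaving the tree is kappa—zeta (10); add zeta.
Step 3: cheapest edge leaving the tree is gamma—zeta (1); add gamma.
Step 4: cheapest edge leaving the tree is delta—gamma (1); add delta.
Step 5: cheapest edge leaving the tree is gamma—mu (1); add mu.
Step 6: cheapest edge leaving the tree is iota—mu (8); add iota.
Step 7: cheapest edge leaving the tree is gamma—rho (20); add rho.
Step 8: cheapest edge leaving the tree is beta—rho (13); add beta.
The 5th edge added is gamma—mu.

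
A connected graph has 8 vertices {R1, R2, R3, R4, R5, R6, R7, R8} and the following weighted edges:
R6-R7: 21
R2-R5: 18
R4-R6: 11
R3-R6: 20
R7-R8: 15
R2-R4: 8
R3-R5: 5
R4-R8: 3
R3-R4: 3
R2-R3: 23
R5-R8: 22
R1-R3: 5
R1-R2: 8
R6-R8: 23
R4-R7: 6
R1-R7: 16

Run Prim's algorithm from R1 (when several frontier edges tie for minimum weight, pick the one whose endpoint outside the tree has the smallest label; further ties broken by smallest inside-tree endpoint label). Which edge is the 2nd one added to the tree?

Prim's algorithm from R1:
Step 1: cheapest edge leaving the tree is R1-R3 (5); add R3.
Step 2: cheapest edge leaving the tree is R3-R4 (3); add R4.
Step 3: cheapest edge leaving the tree is R4-R8 (3); add R8.
Step 4: cheapest edge leaving the tree is R3-R5 (5); add R5.
Step 5: cheapest edge leaving the tree is R4-R7 (6); add R7.
Step 6: cheapest edge leaving the tree is R1-R2 (8); add R2.
Step 7: cheapest edge leaving the tree is R4-R6 (11); add R6.
The 2nd edge added is R3-R4.

R3-R4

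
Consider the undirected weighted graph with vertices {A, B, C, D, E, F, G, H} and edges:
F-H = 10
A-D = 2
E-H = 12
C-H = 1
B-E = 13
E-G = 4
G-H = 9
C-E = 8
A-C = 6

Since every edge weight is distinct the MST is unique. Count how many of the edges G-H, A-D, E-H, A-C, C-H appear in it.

3

Kruskal's algorithm — process edges by increasing weight (ties by edge label):
C-H (1): add — endpoints in different components.
A-D (2): add — endpoints in different components.
E-G (4): add — endpoints in different components.
A-C (6): add — endpoints in different components.
C-E (8): add — endpoints in different components.
G-H (9): skip — G and H already connected.
F-H (10): add — endpoints in different components.
E-H (12): skip — E and H already connected.
B-E (13): add — endpoints in different components.
MST edge set: {C-H, A-D, E-G, A-C, C-E, F-H, B-E}.
Of the listed edges, {A-D, A-C, C-H} are in the MST → 3.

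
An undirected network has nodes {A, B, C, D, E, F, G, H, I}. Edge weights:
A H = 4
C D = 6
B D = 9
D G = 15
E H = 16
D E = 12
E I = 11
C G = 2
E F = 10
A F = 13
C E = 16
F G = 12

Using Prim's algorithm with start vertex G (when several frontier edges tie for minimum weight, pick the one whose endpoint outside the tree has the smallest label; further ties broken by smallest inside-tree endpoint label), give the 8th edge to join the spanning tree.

A-H

Grow the tree from G using Prim:
Step 1: cheapest edge leaving the tree is C G (2); add C.
Step 2: cheapest edge leaving the tree is C D (6); add D.
Step 3: cheapest edge leaving the tree is B D (9); add B.
Step 4: cheapest edge leaving the tree is D E (12); add E.
Step 5: cheapest edge leaving the tree is E F (10); add F.
Step 6: cheapest edge leaving the tree is E I (11); add I.
Step 7: cheapest edge leaving the tree is A F (13); add A.
Step 8: cheapest edge leaving the tree is A H (4); add H.
The 8th edge added is A H.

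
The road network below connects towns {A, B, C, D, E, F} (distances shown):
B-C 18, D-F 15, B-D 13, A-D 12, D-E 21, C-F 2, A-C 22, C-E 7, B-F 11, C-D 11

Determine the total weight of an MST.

43

Grow the tree from C using Prim:
Step 1: frontier [C-F 2, C-E 7, C-D 11, B-C 18, A-C 22] → take C-F (2); add F.
Step 2: frontier [C-E 7, C-D 11, B-C 18, A-C 22, B-F 11, D-F 15] → take C-E (7); add E.
Step 3: frontier [C-D 11, B-C 18, A-C 22, D-E 21, B-F 11, D-F 15] → take B-F (11); add B.
Step 4: frontier [B-D 13, C-D 11, A-C 22, D-E 21, D-F 15] → take C-D (11); add D.
Step 5: frontier [A-C 22, A-D 12] → take A-D (12); add A.
MST edges: C-F, C-E, B-F, C-D, A-D; total weight 2+7+11+11+12 = 43.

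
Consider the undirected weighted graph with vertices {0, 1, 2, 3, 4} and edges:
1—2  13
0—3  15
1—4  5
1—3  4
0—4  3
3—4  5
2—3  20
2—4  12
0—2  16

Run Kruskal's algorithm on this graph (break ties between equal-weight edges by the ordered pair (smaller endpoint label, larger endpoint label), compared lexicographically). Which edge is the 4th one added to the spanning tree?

Sort edges by weight, then run Kruskal:
0—4 (3): add. Components now {0,4} {1} {2} {3}
1—3 (4): add. Components now {0,4} {1,3} {2}
1—4 (5): add. Components now {0,1,3,4} {2}
3—4 (5): skip — 3 and 4 already connected.
2—4 (12): add. Components now {0,1,2,3,4}
The 4th edge added is 2—4.

2-4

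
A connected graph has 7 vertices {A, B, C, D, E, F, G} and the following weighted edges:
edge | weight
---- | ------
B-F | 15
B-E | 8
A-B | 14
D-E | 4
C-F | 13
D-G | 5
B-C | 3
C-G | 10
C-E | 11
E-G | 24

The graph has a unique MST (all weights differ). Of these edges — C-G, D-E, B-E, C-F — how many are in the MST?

Sort edges by weight, then run Kruskal:
B-C (3): add — endpoints in different components.
D-E (4): add — endpoints in different components.
D-G (5): add — endpoints in different components.
B-E (8): add — endpoints in different components.
C-G (10): skip — C and G already connected.
C-E (11): skip — C and E already connected.
C-F (13): add — endpoints in different components.
A-B (14): add — endpoints in different components.
MST edge set: {B-C, D-E, D-G, B-E, C-F, A-B}.
Of the listed edges, {D-E, B-E, C-F} are in the MST → 3.

3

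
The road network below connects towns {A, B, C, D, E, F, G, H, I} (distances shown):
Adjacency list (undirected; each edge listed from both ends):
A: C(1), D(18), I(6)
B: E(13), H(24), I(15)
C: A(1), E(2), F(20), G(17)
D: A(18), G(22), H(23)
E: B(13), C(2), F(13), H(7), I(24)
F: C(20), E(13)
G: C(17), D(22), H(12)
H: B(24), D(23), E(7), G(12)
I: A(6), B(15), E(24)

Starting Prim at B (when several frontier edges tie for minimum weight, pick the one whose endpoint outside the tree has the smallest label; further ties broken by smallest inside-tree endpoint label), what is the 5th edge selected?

Grow the tree from B using Prim:
Step 1: cheapest edge leaving the tree is B E (13); add E.
Step 2: cheapest edge leaving the tree is C E (2); add C.
Step 3: cheapest edge leaving the tree is A C (1); add A.
Step 4: cheapest edge leaving the tree is A I (6); add I.
Step 5: cheapest edge leaving the tree is E H (7); add H.
Step 6: cheapest edge leaving the tree is G H (12); add G.
Step 7: cheapest edge leaving the tree is E F (13); add F.
Step 8: cheapest edge leaving the tree is A D (18); add D.
The 5th edge added is E H.

E-H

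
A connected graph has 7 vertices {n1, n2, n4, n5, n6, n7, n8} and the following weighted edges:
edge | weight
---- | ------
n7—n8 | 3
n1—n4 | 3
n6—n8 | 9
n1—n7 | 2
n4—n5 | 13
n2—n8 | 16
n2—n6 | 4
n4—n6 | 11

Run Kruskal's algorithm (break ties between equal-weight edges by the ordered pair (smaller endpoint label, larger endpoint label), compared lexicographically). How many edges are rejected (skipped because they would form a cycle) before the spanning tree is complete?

Kruskal's algorithm — process edges by increasing weight (ties by edge label):
n1—n7 (2): add. Components now {n1,n7} {n8} {n4} {n2} {n6} {n5}
n1—n4 (3): add. Components now {n1,n4,n7} {n8} {n2} {n6} {n5}
n7—n8 (3): add. Components now {n1,n4,n7,n8} {n2} {n6} {n5}
n2—n6 (4): add. Components now {n1,n4,n7,n8} {n2,n6} {n5}
n6—n8 (9): add. Components now {n1,n2,n4,n6,n7,n8} {n5}
n4—n6 (11): skip — n4 and n6 already connected.
n4—n5 (13): add. Components now {n1,n2,n4,n5,n6,n7,n8}
Edges rejected before the tree was complete: 1.

1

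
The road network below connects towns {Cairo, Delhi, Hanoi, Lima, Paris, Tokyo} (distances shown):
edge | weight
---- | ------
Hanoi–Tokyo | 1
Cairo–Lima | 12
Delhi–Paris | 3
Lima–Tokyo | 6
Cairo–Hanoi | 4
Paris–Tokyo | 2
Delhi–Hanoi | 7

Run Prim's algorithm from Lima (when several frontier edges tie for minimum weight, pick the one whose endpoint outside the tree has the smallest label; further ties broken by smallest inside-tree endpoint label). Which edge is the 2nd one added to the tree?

Prim, starting at Lima.
Step 1: cheapest edge leaving the tree is Lima–Tokyo (6); add Tokyo.
Step 2: cheapest edge leaving the tree is Hanoi–Tokyo (1); add Hanoi.
Step 3: cheapest edge leaving the tree is Paris–Tokyo (2); add Paris.
Step 4: cheapest edge leaving the tree is Delhi–Paris (3); add Delhi.
Step 5: cheapest edge leaving the tree is Cairo–Hanoi (4); add Cairo.
The 2nd edge added is Hanoi–Tokyo.

Hanoi-Tokyo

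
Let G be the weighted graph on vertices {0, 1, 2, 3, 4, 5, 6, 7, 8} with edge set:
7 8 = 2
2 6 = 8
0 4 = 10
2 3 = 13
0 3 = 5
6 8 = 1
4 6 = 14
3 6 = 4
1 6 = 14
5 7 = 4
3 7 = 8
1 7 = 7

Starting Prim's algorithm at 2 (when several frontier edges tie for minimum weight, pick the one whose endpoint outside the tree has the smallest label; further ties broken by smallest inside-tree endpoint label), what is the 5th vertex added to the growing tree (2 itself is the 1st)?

3

Prim, starting at 2.
Step 1: cheapest edge leaving the tree is 2 6 (8); add 6.
Step 2: cheapest edge leaving the tree is 6 8 (1); add 8.
Step 3: cheapest edge leaving the tree is 7 8 (2); add 7.
Step 4: cheapest edge leaving the tree is 3 6 (4); add 3.
Step 5: cheapest edge leaving the tree is 5 7 (4); add 5.
Step 6: cheapest edge leaving the tree is 0 3 (5); add 0.
Step 7: cheapest edge leaving the tree is 1 7 (7); add 1.
Step 8: cheapest edge leaving the tree is 0 4 (10); add 4.
Vertex order: 2, 6, 8, 7, 3, 5, 0, 1, 4. The 5th vertex is 3.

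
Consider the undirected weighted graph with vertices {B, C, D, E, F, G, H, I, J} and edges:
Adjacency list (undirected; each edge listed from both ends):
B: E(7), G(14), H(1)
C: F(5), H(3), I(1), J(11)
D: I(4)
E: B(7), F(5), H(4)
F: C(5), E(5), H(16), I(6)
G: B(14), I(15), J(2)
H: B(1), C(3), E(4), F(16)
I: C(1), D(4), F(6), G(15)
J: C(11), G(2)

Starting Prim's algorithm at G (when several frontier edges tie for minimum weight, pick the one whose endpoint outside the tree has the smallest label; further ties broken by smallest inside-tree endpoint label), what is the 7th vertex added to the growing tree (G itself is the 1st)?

Prim's algorithm from G:
Step 1: cheapest edge leaving the tree is G—J (2); add J.
Step 2: cheapest edge leaving the tree is C—J (11); add C.
Step 3: cheapest edge leaving the tree is C—I (1); add I.
Step 4: cheapest edge leaving the tree is C—H (3); add H.
Step 5: cheapest edge leaving the tree is B—H (1); add B.
Step 6: cheapest edge leaving the tree is D—I (4); add D.
Step 7: cheapest edge leaving the tree is E—H (4); add E.
Step 8: cheapest edge leaving the tree is C—F (5); add F.
Vertex order: G, J, C, I, H, B, D, E, F. The 7th vertex is D.

D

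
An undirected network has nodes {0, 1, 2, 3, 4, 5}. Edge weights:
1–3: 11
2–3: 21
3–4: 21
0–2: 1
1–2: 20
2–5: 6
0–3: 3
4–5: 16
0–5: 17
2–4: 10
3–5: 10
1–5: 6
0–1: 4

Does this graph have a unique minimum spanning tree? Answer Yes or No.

No

Kruskal: consider edges lightest-first.
0–2 (1): add — endpoints in different components.
0–3 (3): add — endpoints in different components.
0–1 (4): add — endpoints in different components.
1–5 (6): add — endpoints in different components.
2–5 (6): skip — 2 and 5 already connected.
2–4 (10): add — endpoints in different components.
Non-tree edge 2–5 has weight 6, equal to the heaviest edge on its tree cycle — swapping gives another MST of the same weight. Not unique.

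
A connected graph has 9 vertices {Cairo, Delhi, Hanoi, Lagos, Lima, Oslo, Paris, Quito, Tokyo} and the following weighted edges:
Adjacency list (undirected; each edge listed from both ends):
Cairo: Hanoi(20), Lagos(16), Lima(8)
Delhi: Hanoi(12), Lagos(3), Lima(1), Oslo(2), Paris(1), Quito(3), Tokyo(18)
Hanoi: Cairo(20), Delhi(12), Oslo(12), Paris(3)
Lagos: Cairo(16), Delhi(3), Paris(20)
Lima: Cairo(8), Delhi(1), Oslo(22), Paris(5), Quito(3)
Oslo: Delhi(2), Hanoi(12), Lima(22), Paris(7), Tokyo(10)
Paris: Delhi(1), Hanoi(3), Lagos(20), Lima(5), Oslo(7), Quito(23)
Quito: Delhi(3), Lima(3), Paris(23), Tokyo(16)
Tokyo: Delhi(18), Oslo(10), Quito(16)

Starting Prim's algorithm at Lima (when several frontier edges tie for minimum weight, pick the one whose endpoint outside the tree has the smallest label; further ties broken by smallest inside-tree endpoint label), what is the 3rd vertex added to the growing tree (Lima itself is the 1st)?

Paris

Prim, starting at Lima.
Step 1: cheapest edge leaving the tree is Delhi-Lima (1); add Delhi.
Step 2: cheapest edge leaving the tree is Delhi-Paris (1); add Paris.
Step 3: cheapest edge leaving the tree is Delhi-Oslo (2); add Oslo.
Step 4: cheapest edge leaving the tree is Hanoi-Paris (3); add Hanoi.
Step 5: cheapest edge leaving the tree is Delhi-Lagos (3); add Lagos.
Step 6: cheapest edge leaving the tree is Delhi-Quito (3); add Quito.
Step 7: cheapest edge leaving the tree is Cairo-Lima (8); add Cairo.
Step 8: cheapest edge leaving the tree is Oslo-Tokyo (10); add Tokyo.
Vertex order: Lima, Delhi, Paris, Oslo, Hanoi, Lagos, Quito, Cairo, Tokyo. The 3rd vertex is Paris.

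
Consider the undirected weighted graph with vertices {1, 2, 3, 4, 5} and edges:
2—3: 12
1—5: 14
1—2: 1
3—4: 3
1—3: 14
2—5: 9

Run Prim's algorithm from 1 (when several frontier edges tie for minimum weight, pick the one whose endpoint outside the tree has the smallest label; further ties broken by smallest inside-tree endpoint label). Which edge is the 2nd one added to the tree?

2-5

Prim, starting at 1.
Step 1: cheapest edge leaving the tree is 1—2 (1); add 2.
Step 2: cheapest edge leaving the tree is 2—5 (9); add 5.
Step 3: cheapest edge leaving the tree is 2—3 (12); add 3.
Step 4: cheapest edge leaving the tree is 3—4 (3); add 4.
The 2nd edge added is 2—5.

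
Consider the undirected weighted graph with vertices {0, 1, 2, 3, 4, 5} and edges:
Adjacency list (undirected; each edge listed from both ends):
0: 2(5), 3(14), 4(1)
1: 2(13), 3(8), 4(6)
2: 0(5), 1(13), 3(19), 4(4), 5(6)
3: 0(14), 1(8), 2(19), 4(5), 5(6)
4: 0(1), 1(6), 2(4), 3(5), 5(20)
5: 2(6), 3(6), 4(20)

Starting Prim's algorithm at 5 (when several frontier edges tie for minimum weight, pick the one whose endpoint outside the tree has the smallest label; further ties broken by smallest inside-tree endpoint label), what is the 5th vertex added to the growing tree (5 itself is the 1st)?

Prim's algorithm from 5:
Step 1: frontier [2 5 6, 3 5 6, 4 5 20] → take 2 5 (6); add 2.
Step 2: frontier [2 4 4, 0 2 5, 1 2 13, 2 3 19, 3 5 6, 4 5 20] → take 2 4 (4); add 4.
Step 3: frontier [0 2 5, 1 2 13, 2 3 19, 0 4 1, 3 4 5, 1 4 6, 3 5 6] → take 0 4 (1); add 0.
Step 4: frontier [0 3 14, 1 2 13, 2 3 19, 3 4 5, 1 4 6, 3 5 6] → take 3 4 (5); add 3.
Step 5: frontier [1 2 13, 1 3 8, 1 4 6] → take 1 4 (6); add 1.
Vertex order: 5, 2, 4, 0, 3, 1. The 5th vertex is 3.

3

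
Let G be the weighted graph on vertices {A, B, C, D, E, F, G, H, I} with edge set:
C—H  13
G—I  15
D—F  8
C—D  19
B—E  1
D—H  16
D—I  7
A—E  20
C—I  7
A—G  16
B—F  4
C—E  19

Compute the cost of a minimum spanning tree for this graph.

Prim, starting at H.
Step 1: cheapest edge leaving the tree is C—H (13); add C.
Step 2: cheapest edge leaving the tree is C—I (7); add I.
Step 3: cheapest edge leaving the tree is D—I (7); add D.
Step 4: cheapest edge leaving the tree is D—F (8); add F.
Step 5: cheapest edge leaving the tree is B—F (4); add B.
Step 6: cheapest edge leaving the tree is B—E (1); add E.
Step 7: cheapest edge leaving the tree is G—I (15); add G.
Step 8: cheapest edge leaving the tree is A—G (16); add A.
MST edges: C—H, C—I, D—I, D—F, B—F, B—E, G—I, A—G; total weight 13+7+7+8+4+1+15+16 = 71.

71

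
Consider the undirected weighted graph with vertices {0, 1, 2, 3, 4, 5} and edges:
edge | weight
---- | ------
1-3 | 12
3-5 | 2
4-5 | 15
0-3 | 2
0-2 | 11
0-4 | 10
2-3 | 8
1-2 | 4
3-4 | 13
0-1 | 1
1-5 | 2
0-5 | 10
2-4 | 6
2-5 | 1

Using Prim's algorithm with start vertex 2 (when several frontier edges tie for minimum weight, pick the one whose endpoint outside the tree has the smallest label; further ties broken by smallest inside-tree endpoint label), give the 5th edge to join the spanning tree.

2-4

Grow the tree from 2 using Prim:
Step 1: cheapest edge leaving the tree is 2-5 (1); add 5.
Step 2: cheapest edge leaving the tree is 1-5 (2); add 1.
Step 3: cheapest edge leaving the tree is 0-1 (1); add 0.
Step 4: cheapest edge leaving the tree is 0-3 (2); add 3.
Step 5: cheapest edge leaving the tree is 2-4 (6); add 4.
The 5th edge added is 2-4.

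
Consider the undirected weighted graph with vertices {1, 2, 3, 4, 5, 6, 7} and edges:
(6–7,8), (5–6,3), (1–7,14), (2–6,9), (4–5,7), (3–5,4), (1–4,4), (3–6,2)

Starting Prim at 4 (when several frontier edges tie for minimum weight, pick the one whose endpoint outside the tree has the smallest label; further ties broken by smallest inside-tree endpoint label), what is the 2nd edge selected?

4-5

Prim's algorithm from 4:
Step 1: cheapest edge leaving the tree is 1–4 (4); add 1.
Step 2: cheapest edge leaving the tree is 4–5 (7); add 5.
Step 3: cheapest edge leaving the tree is 5–6 (3); add 6.
Step 4: cheapest edge leaving the tree is 3–6 (2); add 3.
Step 5: cheapest edge leaving the tree is 6–7 (8); add 7.
Step 6: cheapest edge leaving the tree is 2–6 (9); add 2.
The 2nd edge added is 4–5.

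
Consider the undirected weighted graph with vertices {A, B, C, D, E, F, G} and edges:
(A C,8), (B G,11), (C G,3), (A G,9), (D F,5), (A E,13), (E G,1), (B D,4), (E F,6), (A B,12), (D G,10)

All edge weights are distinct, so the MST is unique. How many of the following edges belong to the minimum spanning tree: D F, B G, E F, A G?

2

Kruskal's algorithm — process edges by increasing weight (ties by edge label):
E G (1): add. Components now {A} {B} {C} {D} {E,G} {F}
C G (3): add. Components now {A} {B} {C,E,G} {D} {F}
B D (4): add. Components now {A} {B,D} {C,E,G} {F}
D F (5): add. Components now {A} {B,D,F} {C,E,G}
E F (6): add. Components now {A} {B,C,D,E,F,G}
A C (8): add. Components now {A,B,C,D,E,F,G}
MST edge set: {E G, C G, B D, D F, E F, A C}.
Of the listed edges, {D F, E F} are in the MST → 2.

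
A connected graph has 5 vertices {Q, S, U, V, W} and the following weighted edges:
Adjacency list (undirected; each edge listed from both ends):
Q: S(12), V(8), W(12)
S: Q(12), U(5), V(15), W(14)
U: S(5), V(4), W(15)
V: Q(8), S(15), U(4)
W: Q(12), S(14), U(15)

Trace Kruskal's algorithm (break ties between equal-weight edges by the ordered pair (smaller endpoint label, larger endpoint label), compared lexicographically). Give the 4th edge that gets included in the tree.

Sort edges by weight, then run Kruskal:
U V (4): add — endpoints in different components.
S U (5): add — endpoints in different components.
Q V (8): add — endpoints in different components.
Q S (12): skip — Q and S already connected.
Q W (12): add — endpoints in different components.
The 4th edge added is Q W.

Q-W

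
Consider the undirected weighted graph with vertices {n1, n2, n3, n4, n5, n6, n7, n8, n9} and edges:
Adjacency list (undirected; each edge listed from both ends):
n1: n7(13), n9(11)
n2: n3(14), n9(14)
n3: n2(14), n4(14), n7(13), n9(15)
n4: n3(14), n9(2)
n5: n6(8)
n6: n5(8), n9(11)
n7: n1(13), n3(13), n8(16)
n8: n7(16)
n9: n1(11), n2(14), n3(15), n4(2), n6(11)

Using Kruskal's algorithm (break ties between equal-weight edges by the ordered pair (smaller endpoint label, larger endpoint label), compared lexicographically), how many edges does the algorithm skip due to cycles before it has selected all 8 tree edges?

Kruskal: consider edges lightest-first.
n4–n9 (2): add — endpoints in different components.
n5–n6 (8): add — endpoints in different components.
n1–n9 (11): add — endpoints in different components.
n6–n9 (11): add — endpoints in different components.
n1–n7 (13): add — endpoints in different components.
n3–n7 (13): add — endpoints in different components.
n2–n3 (14): add — endpoints in different components.
n2–n9 (14): skip — n9 and n2 already connected.
n3–n4 (14): skip — n4 and n3 already connected.
n3–n9 (15): skip — n9 and n3 already connected.
n7–n8 (16): add — endpoints in different components.
Edges rejected before the tree was complete: 3.

3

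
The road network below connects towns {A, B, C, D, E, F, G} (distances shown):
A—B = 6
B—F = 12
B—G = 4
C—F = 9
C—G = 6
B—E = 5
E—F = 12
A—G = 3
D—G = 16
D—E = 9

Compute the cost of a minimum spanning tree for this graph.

Prim, starting at C.
Step 1: cheapest edge leaving the tree is C—G (6); add G.
Step 2: cheapest edge leaving the tree is A—G (3); add A.
Step 3: cheapest edge leaving the tree is B—G (4); add B.
Step 4: cheapest edge leaving the tree is B—E (5); add E.
Step 5: cheapest edge leaving the tree is D—E (9); add D.
Step 6: cheapest edge leaving the tree is C—F (9); add F.
MST edges: C—G, A—G, B—G, B—E, D—E, C—F; total weight 6+3+4+5+9+9 = 36.

36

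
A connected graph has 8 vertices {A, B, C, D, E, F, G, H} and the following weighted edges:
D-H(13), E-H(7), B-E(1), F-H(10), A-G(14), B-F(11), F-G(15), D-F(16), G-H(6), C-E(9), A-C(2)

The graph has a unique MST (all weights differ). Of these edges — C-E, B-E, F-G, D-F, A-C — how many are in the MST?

3

Kruskal: consider edges lightest-first.
B-E (1): add — endpoints in different components.
A-C (2): add — endpoints in different components.
G-H (6): add — endpoints in different components.
E-H (7): add — endpoints in different components.
C-E (9): add — endpoints in different components.
F-H (10): add — endpoints in different components.
B-F (11): skip — B and F already connected.
D-H (13): add — endpoints in different components.
MST edge set: {B-E, A-C, G-H, E-H, C-E, F-H, D-H}.
Of the listed edges, {C-E, B-E, A-C} are in the MST → 3.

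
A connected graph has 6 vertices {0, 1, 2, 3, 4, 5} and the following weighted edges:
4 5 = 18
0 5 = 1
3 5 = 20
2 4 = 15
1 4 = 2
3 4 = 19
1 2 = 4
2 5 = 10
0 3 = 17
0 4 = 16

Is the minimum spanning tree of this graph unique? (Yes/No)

Kruskal's algorithm — process edges by increasing weight (ties by edge label):
0 5 (1): add. Components now {0,5} {1} {2} {3} {4}
1 4 (2): add. Components now {0,5} {1,4} {2} {3}
1 2 (4): add. Components now {0,5} {1,2,4} {3}
2 5 (10): add. Components now {0,1,2,4,5} {3}
2 4 (15): skip — 2 and 4 already connected.
0 4 (16): skip — 0 and 4 already connected.
0 3 (17): add. Components now {0,1,2,3,4,5}
Every non-tree edge has weight strictly greater than the heaviest edge on the tree path between its endpoints, so the MST is unique.

Yes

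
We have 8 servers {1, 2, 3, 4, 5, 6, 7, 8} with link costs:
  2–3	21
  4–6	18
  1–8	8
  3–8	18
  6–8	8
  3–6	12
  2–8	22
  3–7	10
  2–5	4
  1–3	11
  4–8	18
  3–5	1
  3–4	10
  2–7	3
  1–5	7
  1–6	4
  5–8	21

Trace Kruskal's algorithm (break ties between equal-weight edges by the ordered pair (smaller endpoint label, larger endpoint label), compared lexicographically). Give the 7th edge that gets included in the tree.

3-4

Kruskal's algorithm — process edges by increasing weight (ties by edge label):
3–5 (1): add — endpoints in different components.
2–7 (3): add — endpoints in different components.
1–6 (4): add — endpoints in different components.
2–5 (4): add — endpoints in different components.
1–5 (7): add — endpoints in different components.
1–8 (8): add — endpoints in different components.
6–8 (8): skip — 6 and 8 already connected.
3–4 (10): add — endpoints in different components.
The 7th edge added is 3–4.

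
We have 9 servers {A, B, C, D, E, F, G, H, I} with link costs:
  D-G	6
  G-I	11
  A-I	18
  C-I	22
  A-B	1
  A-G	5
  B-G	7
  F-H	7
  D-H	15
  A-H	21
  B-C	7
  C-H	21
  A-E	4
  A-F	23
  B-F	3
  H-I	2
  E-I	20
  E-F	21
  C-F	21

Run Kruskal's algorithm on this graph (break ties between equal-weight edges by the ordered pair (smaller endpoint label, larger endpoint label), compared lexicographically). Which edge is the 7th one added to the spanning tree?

Sort edges by weight, then run Kruskal:
A-B (1): add — endpoints in different components.
H-I (2): add — endpoints in different components.
B-F (3): add — endpoints in different components.
A-E (4): add — endpoints in different components.
A-G (5): add — endpoints in different components.
D-G (6): add — endpoints in different components.
B-C (7): add — endpoints in different components.
B-G (7): skip — B and G already connected.
F-H (7): add — endpoints in different components.
The 7th edge added is B-C.

B-C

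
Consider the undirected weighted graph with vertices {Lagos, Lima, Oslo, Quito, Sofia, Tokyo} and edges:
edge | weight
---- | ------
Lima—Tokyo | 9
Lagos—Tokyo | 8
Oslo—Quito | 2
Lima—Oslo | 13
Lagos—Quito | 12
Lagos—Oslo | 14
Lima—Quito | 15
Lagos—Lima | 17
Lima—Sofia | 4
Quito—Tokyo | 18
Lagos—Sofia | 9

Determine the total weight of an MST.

Prim, starting at Quito.
Step 1: frontier [Oslo—Quito 2, Lagos—Quito 12, Lima—Quito 15, Quito—Tokyo 18] → take Oslo—Quito (2); add Oslo.
Step 2: frontier [Lima—Oslo 13, Lagos—Oslo 14, Lagos—Quito 12, Lima—Quito 15, Quito—Tokyo 18] → take Lagos—Quito (12); add Lagos.
Step 3: frontier [Lagos—Tokyo 8, Lagos—Sofia 9, Lagos—Lima 17, Lima—Oslo 13, Lima—Quito 15, Quito—Tokyo 18] → take Lagos—Tokyo (8); add Tokyo.
Step 4: frontier [Lagos—Sofia 9, Lagos—Lima 17, Lima—Oslo 13, Lima—Quito 15, Lima—Tokyo 9] → take Lima—Tokyo (9); add Lima.
Step 5: frontier [Lagos—Sofia 9, Lima—Sofia 4] → take Lima—Sofia (4); add Sofia.
MST edges: Oslo—Quito, Lagos—Quito, Lagos—Tokyo, Lima—Tokyo, Lima—Sofia; total weight 2+12+8+9+4 = 35.

35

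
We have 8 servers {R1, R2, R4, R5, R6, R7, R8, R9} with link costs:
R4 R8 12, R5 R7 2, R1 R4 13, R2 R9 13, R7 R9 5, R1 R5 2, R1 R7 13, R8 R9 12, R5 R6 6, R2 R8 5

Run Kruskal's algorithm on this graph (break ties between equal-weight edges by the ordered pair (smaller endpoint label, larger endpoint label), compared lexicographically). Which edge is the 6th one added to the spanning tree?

R4-R8

Kruskal's algorithm — process edges by increasing weight (ties by edge label):
R1 R5 (2): add — endpoints in different components.
R5 R7 (2): add — endpoints in different components.
R2 R8 (5): add — endpoints in different components.
R7 R9 (5): add — endpoints in different components.
R5 R6 (6): add — endpoints in different components.
R4 R8 (12): add — endpoints in different components.
R8 R9 (12): add — endpoints in different components.
The 6th edge added is R4 R8.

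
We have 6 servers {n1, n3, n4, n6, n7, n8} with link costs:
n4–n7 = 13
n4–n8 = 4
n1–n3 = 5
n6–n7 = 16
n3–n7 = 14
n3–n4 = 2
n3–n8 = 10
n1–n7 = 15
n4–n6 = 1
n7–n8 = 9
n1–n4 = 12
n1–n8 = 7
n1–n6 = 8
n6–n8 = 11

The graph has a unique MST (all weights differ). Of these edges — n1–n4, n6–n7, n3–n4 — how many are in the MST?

Kruskal: consider edges lightest-first.
n4–n6 (1): add — endpoints in different components.
n3–n4 (2): add — endpoints in different components.
n4–n8 (4): add — endpoints in different components.
n1–n3 (5): add — endpoints in different components.
n1–n8 (7): skip — n1 and n8 already connected.
n1–n6 (8): skip — n1 and n6 already connected.
n7–n8 (9): add — endpoints in different components.
MST edge set: {n4–n6, n3–n4, n4–n8, n1–n3, n7–n8}.
Of the listed edges, {n3–n4} are in the MST → 1.

1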